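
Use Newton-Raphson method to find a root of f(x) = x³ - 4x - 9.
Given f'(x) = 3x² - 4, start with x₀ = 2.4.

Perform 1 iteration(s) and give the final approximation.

f(x) = x³ - 4x - 9
f'(x) = 3x² - 4
x₀ = 2.4

Newton-Raphson formula: x_{n+1} = x_n - f(x_n)/f'(x_n)

Iteration 1:
  f(2.400000) = -4.776000
  f'(2.400000) = 13.280000
  x_1 = 2.400000 - (-4.776000)/13.280000 = 2.759639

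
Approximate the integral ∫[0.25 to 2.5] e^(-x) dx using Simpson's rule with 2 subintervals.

f(x) = e^(-x)
a = 0.25, b = 2.5, n = 2
h = (b - a)/n = 1.125000

Simpson's rule: (h/3)[f(x₀) + 4f(x₁) + 2f(x₂) + ... + f(xₙ)]

x_0 = 0.2500, f(x_0) = 0.778801, coefficient = 1
x_1 = 1.3750, f(x_1) = 0.252840, coefficient = 4
x_2 = 2.5000, f(x_2) = 0.082085, coefficient = 1

I ≈ (1.125000/3) × 1.872244 = 0.702092
Exact value: 0.696716
Error: 0.005376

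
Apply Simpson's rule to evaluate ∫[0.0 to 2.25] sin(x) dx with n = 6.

f(x) = sin(x)
a = 0.0, b = 2.25, n = 6
h = (b - a)/n = 0.375000

Simpson's rule: (h/3)[f(x₀) + 4f(x₁) + 2f(x₂) + ... + f(xₙ)]

x_0 = 0.0000, f(x_0) = 0.000000, coefficient = 1
x_1 = 0.3750, f(x_1) = 0.366273, coefficient = 4
x_2 = 0.7500, f(x_2) = 0.681639, coefficient = 2
x_3 = 1.1250, f(x_3) = 0.902268, coefficient = 4
x_4 = 1.5000, f(x_4) = 0.997495, coefficient = 2
x_5 = 1.8750, f(x_5) = 0.954086, coefficient = 4
x_6 = 2.2500, f(x_6) = 0.778073, coefficient = 1

I ≈ (0.375000/3) × 13.026844 = 1.628356
Exact value: 1.628174
Error: 0.000182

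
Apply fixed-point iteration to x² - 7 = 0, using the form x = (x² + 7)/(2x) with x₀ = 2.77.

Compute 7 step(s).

Equation: x² - 7 = 0
Fixed-point form: x = (x² + 7)/(2x)
x₀ = 2.77

x_1 = g(2.770000) = 2.648538
x_2 = g(2.648538) = 2.645753
x_3 = g(2.645753) = 2.645751
x_4 = g(2.645751) = 2.645751
x_5 = g(2.645751) = 2.645751
x_6 = g(2.645751) = 2.645751
x_7 = g(2.645751) = 2.645751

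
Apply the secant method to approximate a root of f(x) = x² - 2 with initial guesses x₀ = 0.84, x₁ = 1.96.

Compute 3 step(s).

f(x) = x² - 2
x₀ = 0.84, x₁ = 1.96

Secant formula: x_{n+1} = x_n - f(x_n)(x_n - x_{n-1})/(f(x_n) - f(x_{n-1}))

Iteration 1:
  f(0.840000) = -1.294400
  f(1.960000) = 1.841600
  x_2 = 1.960000 - 1.841600×(1.960000 - 0.840000)/(1.841600 - (-1.294400))
       = 1.302286
Iteration 2:
  f(1.960000) = 1.841600
  f(1.302286) = -0.304052
  x_3 = 1.302286 - (-0.304052)×(1.302286 - 1.960000)/(-0.304052 - 1.841600)
       = 1.395488
Iteration 3:
  f(1.302286) = -0.304052
  f(1.395488) = -0.052614
  x_4 = 1.395488 - (-0.052614)×(1.395488 - 1.302286)/(-0.052614 - (-0.304052))
       = 1.414990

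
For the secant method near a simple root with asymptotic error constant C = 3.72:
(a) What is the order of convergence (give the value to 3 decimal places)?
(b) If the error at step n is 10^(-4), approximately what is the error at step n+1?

(a) Secant method has superlinear convergence with order φ = (1+√5)/2 ≈ 1.618.
    This means |e_{n+1}| ≈ C|e_n|^1.618.

(b) With |e_n| = 10^(-4) and C = 3.72:
    |e_{n+1}| ≈ 3.72 × (10^(-4))^1.618 = 3.72 × 10^(-6.47)

(a) ≈ 1.618 (golden ratio); (b) |e_{n+1}| ≈ 1.254e-06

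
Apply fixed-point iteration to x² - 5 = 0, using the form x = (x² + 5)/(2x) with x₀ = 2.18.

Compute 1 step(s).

Equation: x² - 5 = 0
Fixed-point form: x = (x² + 5)/(2x)
x₀ = 2.18

x_1 = g(2.180000) = 2.236789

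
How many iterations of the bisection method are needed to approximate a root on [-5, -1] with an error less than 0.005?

We need (b-a)/2^n ≤ 0.005
(-1 - (-5))/2^n ≤ 0.005
4/2^n ≤ 0.005
2^n ≥ 800
n ≥ log₂(800) = 9.64
n ≥ 10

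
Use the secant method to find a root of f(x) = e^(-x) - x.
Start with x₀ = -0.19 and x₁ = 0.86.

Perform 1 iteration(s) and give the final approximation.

f(x) = e^(-x) - x
x₀ = -0.19, x₁ = 0.86

Secant formula: x_{n+1} = x_n - f(x_n)(x_n - x_{n-1})/(f(x_n) - f(x_{n-1}))

Iteration 1:
  f(-0.190000) = 1.399250
  f(0.860000) = -0.436838
  x_2 = 0.860000 - (-0.436838)×(0.860000 - (-0.190000))/(-0.436838 - 1.399250)
       = 0.610186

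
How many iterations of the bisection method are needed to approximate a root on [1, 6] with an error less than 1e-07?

We need (b-a)/2^n ≤ 1e-07
(6 - 1)/2^n ≤ 1e-07
5/2^n ≤ 1e-07
2^n ≥ 50000000
n ≥ log₂(50000000) = 25.58
n ≥ 26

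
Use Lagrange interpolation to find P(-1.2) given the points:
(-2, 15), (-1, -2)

Lagrange interpolation formula:
P(x) = Σ yᵢ × Lᵢ(x)
where Lᵢ(x) = Π_{j≠i} (x - xⱼ)/(xᵢ - xⱼ)

L_0(-1.2) = (-1.2 - (-1))/(-2 - (-1)) = 0.200000
L_1(-1.2) = (-1.2 - (-2))/(-1 - (-2)) = 0.800000

P(-1.2) = 15×L_0(-1.2) + (-2)×L_1(-1.2)
P(-1.2) = 1.400000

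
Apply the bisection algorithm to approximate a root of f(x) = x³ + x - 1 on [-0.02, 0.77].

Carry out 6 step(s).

f(x) = x³ + x - 1
Initial interval: [-0.02, 0.77]

Iteration 1:
  c_1 = (-0.020000 + 0.770000)/2 = 0.375000
  f(c_1) = f(0.375000) = -0.572266
  f(a) × f(c) ≥ 0, new interval: [0.375000, 0.770000]
Iteration 2:
  c_2 = (0.375000 + 0.770000)/2 = 0.572500
  f(c_2) = f(0.572500) = -0.239860
  f(a) × f(c) ≥ 0, new interval: [0.572500, 0.770000]
Iteration 3:
  c_3 = (0.572500 + 0.770000)/2 = 0.671250
  f(c_3) = f(0.671250) = -0.026300
  f(a) × f(c) ≥ 0, new interval: [0.671250, 0.770000]
Iteration 4:
  c_4 = (0.671250 + 0.770000)/2 = 0.720625
  f(c_4) = f(0.720625) = 0.094846
  f(a) × f(c) < 0, new interval: [0.671250, 0.720625]
Iteration 5:
  c_5 = (0.671250 + 0.720625)/2 = 0.695938
  f(c_5) = f(0.695938) = 0.033000
  f(a) × f(c) < 0, new interval: [0.671250, 0.695938]
Iteration 6:
  c_6 = (0.671250 + 0.695938)/2 = 0.683594
  f(c_6) = f(0.683594) = 0.003037
  f(a) × f(c) < 0, new interval: [0.671250, 0.683594]

After 6 iteration(s), the approximation is c_6 = 0.683594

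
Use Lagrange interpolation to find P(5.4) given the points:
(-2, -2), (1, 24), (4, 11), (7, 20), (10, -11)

Lagrange interpolation formula:
P(x) = Σ yᵢ × Lᵢ(x)
where Lᵢ(x) = Π_{j≠i} (x - xⱼ)/(xᵢ - xⱼ)

L_0(5.4) = (5.4 - 1)/(-2 - 1) × (5.4 - 4)/(-2 - 4) × (5.4 - 7)/(-2 - 7) × (5.4 - 10)/(-2 - 10) = 0.023322
L_1(5.4) = (5.4 - (-2))/(1 - (-2)) × (5.4 - 4)/(1 - 4) × (5.4 - 7)/(1 - 7) × (5.4 - 10)/(1 - 10) = -0.156892
L_2(5.4) = (5.4 - (-2))/(4 - (-2)) × (5.4 - 1)/(4 - 1) × (5.4 - 7)/(4 - 7) × (5.4 - 10)/(4 - 10) = 0.739635
L_3(5.4) = (5.4 - (-2))/(7 - (-2)) × (5.4 - 1)/(7 - 1) × (5.4 - 4)/(7 - 4) × (5.4 - 10)/(7 - 10) = 0.431453
L_4(5.4) = (5.4 - (-2))/(10 - (-2)) × (5.4 - 1)/(10 - 1) × (5.4 - 4)/(10 - 4) × (5.4 - 7)/(10 - 7) = -0.037518

P(5.4) = (-2)×L_0(5.4) + 24×L_1(5.4) + 11×L_2(5.4) + 20×L_3(5.4) + (-11)×L_4(5.4)
P(5.4) = 13.365689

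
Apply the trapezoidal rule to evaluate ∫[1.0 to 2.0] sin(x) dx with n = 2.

f(x) = sin(x)
a = 1.0, b = 2.0, n = 2
h = (b - a)/n = 0.500000

Trapezoidal rule: (h/2)[f(x₀) + 2f(x₁) + 2f(x₂) + ... + f(xₙ)]

x_0 = 1.0000, f(x_0) = 0.841471, coefficient = 1
x_1 = 1.5000, f(x_1) = 0.997495, coefficient = 2
x_2 = 2.0000, f(x_2) = 0.909297, coefficient = 1

I ≈ (0.500000/2) × 3.745758 = 0.936440
Exact value: 0.956449
Error: 0.020010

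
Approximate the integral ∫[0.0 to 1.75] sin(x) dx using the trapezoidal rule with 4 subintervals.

f(x) = sin(x)
a = 0.0, b = 1.75, n = 4
h = (b - a)/n = 0.437500

Trapezoidal rule: (h/2)[f(x₀) + 2f(x₁) + 2f(x₂) + ... + f(xₙ)]

x_0 = 0.0000, f(x_0) = 0.000000, coefficient = 1
x_1 = 0.4375, f(x_1) = 0.423676, coefficient = 2
x_2 = 0.8750, f(x_2) = 0.767544, coefficient = 2
x_3 = 1.3125, f(x_3) = 0.966827, coefficient = 2
x_4 = 1.7500, f(x_4) = 0.983986, coefficient = 1

I ≈ (0.437500/2) × 5.300079 = 1.159392
Exact value: 1.178246
Error: 0.018854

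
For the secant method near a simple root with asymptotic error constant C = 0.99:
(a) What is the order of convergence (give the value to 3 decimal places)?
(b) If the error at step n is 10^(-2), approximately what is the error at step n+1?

(a) Secant method has superlinear convergence with order φ = (1+√5)/2 ≈ 1.618.
    This means |e_{n+1}| ≈ C|e_n|^1.618.

(b) With |e_n| = 10^(-2) and C = 0.99:
    |e_{n+1}| ≈ 0.99 × (10^(-2))^1.618 = 0.99 × 10^(-3.24)

(a) ≈ 1.618 (golden ratio); (b) |e_{n+1}| ≈ 5.749e-04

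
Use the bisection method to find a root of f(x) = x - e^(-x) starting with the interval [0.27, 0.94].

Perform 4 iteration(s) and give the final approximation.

f(x) = x - e^(-x)
Initial interval: [0.27, 0.94]

Iteration 1:
  c_1 = (0.270000 + 0.940000)/2 = 0.605000
  f(c_1) = f(0.605000) = 0.058926
  f(a) × f(c) < 0, new interval: [0.270000, 0.605000]
Iteration 2:
  c_2 = (0.270000 + 0.605000)/2 = 0.437500
  f(c_2) = f(0.437500) = -0.208149
  f(a) × f(c) ≥ 0, new interval: [0.437500, 0.605000]
Iteration 3:
  c_3 = (0.437500 + 0.605000)/2 = 0.521250
  f(c_3) = f(0.521250) = -0.072528
  f(a) × f(c) ≥ 0, new interval: [0.521250, 0.605000]
Iteration 4:
  c_4 = (0.521250 + 0.605000)/2 = 0.563125
  f(c_4) = f(0.563125) = -0.006302
  f(a) × f(c) ≥ 0, new interval: [0.563125, 0.605000]

After 4 iteration(s), the approximation is c_4 = 0.563125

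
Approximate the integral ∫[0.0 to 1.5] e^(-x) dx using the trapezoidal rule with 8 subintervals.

f(x) = e^(-x)
a = 0.0, b = 1.5, n = 8
h = (b - a)/n = 0.187500

Trapezoidal rule: (h/2)[f(x₀) + 2f(x₁) + 2f(x₂) + ... + f(xₙ)]

x_0 = 0.0000, f(x_0) = 1.000000, coefficient = 1
x_1 = 0.1875, f(x_1) = 0.829029, coefficient = 2
x_2 = 0.3750, f(x_2) = 0.687289, coefficient = 2
x_3 = 0.5625, f(x_3) = 0.569783, coefficient = 2
x_4 = 0.7500, f(x_4) = 0.472367, coefficient = 2
x_5 = 0.9375, f(x_5) = 0.391606, coefficient = 2
x_6 = 1.1250, f(x_6) = 0.324652, coefficient = 2
x_7 = 1.3125, f(x_7) = 0.269146, coefficient = 2
x_8 = 1.5000, f(x_8) = 0.223130, coefficient = 1

I ≈ (0.187500/2) × 8.310875 = 0.779144
Exact value: 0.776870
Error: 0.002275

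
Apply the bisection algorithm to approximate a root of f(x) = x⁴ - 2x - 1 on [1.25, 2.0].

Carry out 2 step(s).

f(x) = x⁴ - 2x - 1
Initial interval: [1.25, 2.0]

Iteration 1:
  c_1 = (1.250000 + 2.000000)/2 = 1.625000
  f(c_1) = f(1.625000) = 2.722900
  f(a) × f(c) < 0, new interval: [1.250000, 1.625000]
Iteration 2:
  c_2 = (1.250000 + 1.625000)/2 = 1.437500
  f(c_2) = f(1.437500) = 0.395035
  f(a) × f(c) < 0, new interval: [1.250000, 1.437500]

After 2 iteration(s), the approximation is c_2 = 1.437500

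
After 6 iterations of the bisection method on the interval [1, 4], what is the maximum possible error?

Bisection error bound: |error| ≤ (b-a)/2^n
|error| ≤ (4 - 1)/2^6 = 3/2^6
|error| ≤ 0.0468750000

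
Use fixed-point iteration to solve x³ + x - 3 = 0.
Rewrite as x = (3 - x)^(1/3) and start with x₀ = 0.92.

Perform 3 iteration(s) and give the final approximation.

Equation: x³ + x - 3 = 0
Fixed-point form: x = (3 - x)^(1/3)
x₀ = 0.92

x_1 = g(0.920000) = 1.276501
x_2 = g(1.276501) = 1.198957
x_3 = g(1.198957) = 1.216675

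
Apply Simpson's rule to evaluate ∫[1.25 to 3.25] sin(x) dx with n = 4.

f(x) = sin(x)
a = 1.25, b = 3.25, n = 4
h = (b - a)/n = 0.500000

Simpson's rule: (h/3)[f(x₀) + 4f(x₁) + 2f(x₂) + ... + f(xₙ)]

x_0 = 1.2500, f(x_0) = 0.948985, coefficient = 1
x_1 = 1.7500, f(x_1) = 0.983986, coefficient = 4
x_2 = 2.2500, f(x_2) = 0.778073, coefficient = 2
x_3 = 2.7500, f(x_3) = 0.381661, coefficient = 4
x_4 = 3.2500, f(x_4) = -0.108195, coefficient = 1

I ≈ (0.500000/3) × 7.859524 = 1.309921
Exact value: 1.309452
Error: 0.000469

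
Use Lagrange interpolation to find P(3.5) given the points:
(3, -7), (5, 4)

Lagrange interpolation formula:
P(x) = Σ yᵢ × Lᵢ(x)
where Lᵢ(x) = Π_{j≠i} (x - xⱼ)/(xᵢ - xⱼ)

L_0(3.5) = (3.5 - 5)/(3 - 5) = 0.750000
L_1(3.5) = (3.5 - 3)/(5 - 3) = 0.250000

P(3.5) = (-7)×L_0(3.5) + 4×L_1(3.5)
P(3.5) = -4.250000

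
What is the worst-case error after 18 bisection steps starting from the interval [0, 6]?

Bisection error bound: |error| ≤ (b-a)/2^n
|error| ≤ (6 - 0)/2^18 = 6/2^18
|error| ≤ 0.0000228882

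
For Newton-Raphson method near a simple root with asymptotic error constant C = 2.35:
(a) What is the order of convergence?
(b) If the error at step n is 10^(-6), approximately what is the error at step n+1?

(a) Newton-Raphson has quadratic (order 2) convergence near simple roots.
    This means |e_{n+1}| ≈ C|e_n|².

(b) With |e_n| = 10^(-6) and C = 2.35:
    |e_{n+1}| ≈ 2.35 × (10^(-6))² = 2.35 × 10^(-12)

(a) 2 (quadratic); (b) |e_{n+1}| ≈ 2.350e-12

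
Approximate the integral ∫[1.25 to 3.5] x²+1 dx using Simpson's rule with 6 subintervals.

f(x) = x²+1
a = 1.25, b = 3.5, n = 6
h = (b - a)/n = 0.375000

Simpson's rule: (h/3)[f(x₀) + 4f(x₁) + 2f(x₂) + ... + f(xₙ)]

x_0 = 1.2500, f(x_0) = 2.562500, coefficient = 1
x_1 = 1.6250, f(x_1) = 3.640625, coefficient = 4
x_2 = 2.0000, f(x_2) = 5.000000, coefficient = 2
x_3 = 2.3750, f(x_3) = 6.640625, coefficient = 4
x_4 = 2.7500, f(x_4) = 8.562500, coefficient = 2
x_5 = 3.1250, f(x_5) = 10.765625, coefficient = 4
x_6 = 3.5000, f(x_6) = 13.250000, coefficient = 1

I ≈ (0.375000/3) × 127.125000 = 15.890625
Exact value: 15.890625
Error: 0.000000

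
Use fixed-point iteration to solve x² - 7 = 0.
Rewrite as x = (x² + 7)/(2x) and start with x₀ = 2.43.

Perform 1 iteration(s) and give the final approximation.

Equation: x² - 7 = 0
Fixed-point form: x = (x² + 7)/(2x)
x₀ = 2.43

x_1 = g(2.430000) = 2.655329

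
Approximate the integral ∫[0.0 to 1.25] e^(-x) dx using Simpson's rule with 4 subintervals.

f(x) = e^(-x)
a = 0.0, b = 1.25, n = 4
h = (b - a)/n = 0.312500

Simpson's rule: (h/3)[f(x₀) + 4f(x₁) + 2f(x₂) + ... + f(xₙ)]

x_0 = 0.0000, f(x_0) = 1.000000, coefficient = 1
x_1 = 0.3125, f(x_1) = 0.731616, coefficient = 4
x_2 = 0.6250, f(x_2) = 0.535261, coefficient = 2
x_3 = 0.9375, f(x_3) = 0.391606, coefficient = 4
x_4 = 1.2500, f(x_4) = 0.286505, coefficient = 1

I ≈ (0.312500/3) × 6.849913 = 0.713533
Exact value: 0.713495
Error: 0.000037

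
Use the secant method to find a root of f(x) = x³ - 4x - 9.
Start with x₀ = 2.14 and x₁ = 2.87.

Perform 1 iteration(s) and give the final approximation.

f(x) = x³ - 4x - 9
x₀ = 2.14, x₁ = 2.87

Secant formula: x_{n+1} = x_n - f(x_n)(x_n - x_{n-1})/(f(x_n) - f(x_{n-1}))

Iteration 1:
  f(2.140000) = -7.759656
  f(2.870000) = 3.159903
  x_2 = 2.870000 - 3.159903×(2.870000 - 2.140000)/(3.159903 - (-7.759656))
       = 2.658753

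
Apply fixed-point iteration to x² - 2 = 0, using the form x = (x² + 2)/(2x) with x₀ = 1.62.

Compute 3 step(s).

Equation: x² - 2 = 0
Fixed-point form: x = (x² + 2)/(2x)
x₀ = 1.62

x_1 = g(1.620000) = 1.427284
x_2 = g(1.427284) = 1.414273
x_3 = g(1.414273) = 1.414214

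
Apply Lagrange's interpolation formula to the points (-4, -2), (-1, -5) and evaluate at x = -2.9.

Lagrange interpolation formula:
P(x) = Σ yᵢ × Lᵢ(x)
where Lᵢ(x) = Π_{j≠i} (x - xⱼ)/(xᵢ - xⱼ)

L_0(-2.9) = (-2.9 - (-1))/(-4 - (-1)) = 0.633333
L_1(-2.9) = (-2.9 - (-4))/(-1 - (-4)) = 0.366667

P(-2.9) = (-2)×L_0(-2.9) + (-5)×L_1(-2.9)
P(-2.9) = -3.100000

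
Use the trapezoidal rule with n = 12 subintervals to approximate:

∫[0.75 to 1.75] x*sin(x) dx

f(x) = x*sin(x)
a = 0.75, b = 1.75, n = 12
h = (b - a)/n = 0.083333

Trapezoidal rule: (h/2)[f(x₀) + 2f(x₁) + 2f(x₂) + ... + f(xₙ)]

x_0 = 0.7500, f(x_0) = 0.511229, coefficient = 1
x_1 = 0.8333, f(x_1) = 0.616814, coefficient = 2
x_2 = 0.9167, f(x_2) = 0.727446, coefficient = 2
x_3 = 1.0000, f(x_3) = 0.841471, coefficient = 2
x_4 = 1.0833, f(x_4) = 0.957151, coefficient = 2
x_5 = 1.1667, f(x_5) = 1.072686, coefficient = 2
x_6 = 1.2500, f(x_6) = 1.186231, coefficient = 2
x_7 = 1.3333, f(x_7) = 1.295917, coefficient = 2
x_8 = 1.4167, f(x_8) = 1.399873, coefficient = 2
x_9 = 1.5000, f(x_9) = 1.496242, coefficient = 2
x_10 = 1.5833, f(x_10) = 1.583209, coefficient = 2
x_11 = 1.6667, f(x_11) = 1.659013, coefficient = 2
x_12 = 1.7500, f(x_12) = 1.721975, coefficient = 1

I ≈ (0.083333/2) × 27.905312 = 1.162721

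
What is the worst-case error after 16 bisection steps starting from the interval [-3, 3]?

Bisection error bound: |error| ≤ (b-a)/2^n
|error| ≤ (3 - (-3))/2^16 = 6/2^16
|error| ≤ 0.0000915527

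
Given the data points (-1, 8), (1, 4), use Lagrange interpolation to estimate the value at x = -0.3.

Lagrange interpolation formula:
P(x) = Σ yᵢ × Lᵢ(x)
where Lᵢ(x) = Π_{j≠i} (x - xⱼ)/(xᵢ - xⱼ)

L_0(-0.3) = (-0.3 - 1)/(-1 - 1) = 0.650000
L_1(-0.3) = (-0.3 - (-1))/(1 - (-1)) = 0.350000

P(-0.3) = 8×L_0(-0.3) + 4×L_1(-0.3)
P(-0.3) = 6.600000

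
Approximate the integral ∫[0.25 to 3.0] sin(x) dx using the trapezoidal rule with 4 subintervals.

f(x) = sin(x)
a = 0.25, b = 3.0, n = 4
h = (b - a)/n = 0.687500

Trapezoidal rule: (h/2)[f(x₀) + 2f(x₁) + 2f(x₂) + ... + f(xₙ)]

x_0 = 0.2500, f(x_0) = 0.247404, coefficient = 1
x_1 = 0.9375, f(x_1) = 0.806081, coefficient = 2
x_2 = 1.6250, f(x_2) = 0.998531, coefficient = 2
x_3 = 2.3125, f(x_3) = 0.737319, coefficient = 2
x_4 = 3.0000, f(x_4) = 0.141120, coefficient = 1

I ≈ (0.687500/2) × 5.472386 = 1.881133
Exact value: 1.958905
Error: 0.077772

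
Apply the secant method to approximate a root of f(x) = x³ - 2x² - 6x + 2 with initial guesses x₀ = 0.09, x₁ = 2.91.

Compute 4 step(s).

f(x) = x³ - 2x² - 6x + 2
x₀ = 0.09, x₁ = 2.91

Secant formula: x_{n+1} = x_n - f(x_n)(x_n - x_{n-1})/(f(x_n) - f(x_{n-1}))

Iteration 1:
  f(0.090000) = 1.444529
  f(2.910000) = -7.754029
  x_2 = 2.910000 - (-7.754029)×(2.910000 - 0.090000)/(-7.754029 - 1.444529)
       = 0.532849
Iteration 2:
  f(2.910000) = -7.754029
  f(0.532849) = -1.613659
  x_3 = 0.532849 - (-1.613659)×(0.532849 - 2.910000)/(-1.613659 - (-7.754029))
       = -0.091855
Iteration 3:
  f(0.532849) = -1.613659
  f(-0.091855) = 2.533478
  x_4 = -0.091855 - 2.533478×(-0.091855 - 0.532849)/(2.533478 - (-1.613659))
       = 0.289776
Iteration 4:
  f(-0.091855) = 2.533478
  f(0.289776) = 0.117739
  x_5 = 0.289776 - 0.117739×(0.289776 - (-0.091855))/(0.117739 - 2.533478)
       = 0.308376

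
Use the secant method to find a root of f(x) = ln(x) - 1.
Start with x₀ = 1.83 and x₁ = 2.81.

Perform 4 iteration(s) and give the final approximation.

f(x) = ln(x) - 1
x₀ = 1.83, x₁ = 2.81

Secant formula: x_{n+1} = x_n - f(x_n)(x_n - x_{n-1})/(f(x_n) - f(x_{n-1}))

Iteration 1:
  f(1.830000) = -0.395684
  f(2.810000) = 0.033184
  x_2 = 2.810000 - 0.033184×(2.810000 - 1.830000)/(0.033184 - (-0.395684))
       = 2.734171
Iteration 2:
  f(2.810000) = 0.033184
  f(2.734171) = 0.005828
  x_3 = 2.734171 - 0.005828×(2.734171 - 2.810000)/(0.005828 - 0.033184)
       = 2.718016
Iteration 3:
  f(2.734171) = 0.005828
  f(2.718016) = -0.000098
  x_4 = 2.718016 - (-0.000098)×(2.718016 - 2.734171)/(-0.000098 - 0.005828)
       = 2.718283
Iteration 4:
  f(2.718016) = -0.000098
  f(2.718283) = 0.000000
  x_5 = 2.718283 - 0.000000×(2.718283 - 2.718016)/(0.000000 - (-0.000098))
       = 2.718282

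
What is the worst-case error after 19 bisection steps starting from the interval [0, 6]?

Bisection error bound: |error| ≤ (b-a)/2^n
|error| ≤ (6 - 0)/2^19 = 6/2^19
|error| ≤ 0.0000114441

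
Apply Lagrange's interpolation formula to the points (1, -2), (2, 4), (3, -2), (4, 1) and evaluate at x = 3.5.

Lagrange interpolation formula:
P(x) = Σ yᵢ × Lᵢ(x)
where Lᵢ(x) = Π_{j≠i} (x - xⱼ)/(xᵢ - xⱼ)

L_0(3.5) = (3.5 - 2)/(1 - 2) × (3.5 - 3)/(1 - 3) × (3.5 - 4)/(1 - 4) = 0.062500
L_1(3.5) = (3.5 - 1)/(2 - 1) × (3.5 - 3)/(2 - 3) × (3.5 - 4)/(2 - 4) = -0.312500
L_2(3.5) = (3.5 - 1)/(3 - 1) × (3.5 - 2)/(3 - 2) × (3.5 - 4)/(3 - 4) = 0.937500
L_3(3.5) = (3.5 - 1)/(4 - 1) × (3.5 - 2)/(4 - 2) × (3.5 - 3)/(4 - 3) = 0.312500

P(3.5) = (-2)×L_0(3.5) + 4×L_1(3.5) + (-2)×L_2(3.5) + 1×L_3(3.5)
P(3.5) = -2.937500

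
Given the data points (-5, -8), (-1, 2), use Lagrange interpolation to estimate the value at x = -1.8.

Lagrange interpolation formula:
P(x) = Σ yᵢ × Lᵢ(x)
where Lᵢ(x) = Π_{j≠i} (x - xⱼ)/(xᵢ - xⱼ)

L_0(-1.8) = (-1.8 - (-1))/(-5 - (-1)) = 0.200000
L_1(-1.8) = (-1.8 - (-5))/(-1 - (-5)) = 0.800000

P(-1.8) = (-8)×L_0(-1.8) + 2×L_1(-1.8)
P(-1.8) = 0.000000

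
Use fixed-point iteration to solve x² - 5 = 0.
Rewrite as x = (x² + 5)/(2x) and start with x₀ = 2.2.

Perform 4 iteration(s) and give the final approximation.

Equation: x² - 5 = 0
Fixed-point form: x = (x² + 5)/(2x)
x₀ = 2.2

x_1 = g(2.200000) = 2.236364
x_2 = g(2.236364) = 2.236068
x_3 = g(2.236068) = 2.236068
x_4 = g(2.236068) = 2.236068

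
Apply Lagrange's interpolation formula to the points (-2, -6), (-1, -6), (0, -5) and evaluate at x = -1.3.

Lagrange interpolation formula:
P(x) = Σ yᵢ × Lᵢ(x)
where Lᵢ(x) = Π_{j≠i} (x - xⱼ)/(xᵢ - xⱼ)

L_0(-1.3) = (-1.3 - (-1))/(-2 - (-1)) × (-1.3 - 0)/(-2 - 0) = 0.195000
L_1(-1.3) = (-1.3 - (-2))/(-1 - (-2)) × (-1.3 - 0)/(-1 - 0) = 0.910000
L_2(-1.3) = (-1.3 - (-2))/(0 - (-2)) × (-1.3 - (-1))/(0 - (-1)) = -0.105000

P(-1.3) = (-6)×L_0(-1.3) + (-6)×L_1(-1.3) + (-5)×L_2(-1.3)
P(-1.3) = -6.105000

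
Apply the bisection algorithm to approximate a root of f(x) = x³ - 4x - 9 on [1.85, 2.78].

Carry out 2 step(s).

f(x) = x³ - 4x - 9
Initial interval: [1.85, 2.78]

Iteration 1:
  c_1 = (1.850000 + 2.780000)/2 = 2.315000
  f(c_1) = f(2.315000) = -5.853394
  f(a) × f(c) ≥ 0, new interval: [2.315000, 2.780000]
Iteration 2:
  c_2 = (2.315000 + 2.780000)/2 = 2.547500
  f(c_2) = f(2.547500) = -2.657346
  f(a) × f(c) ≥ 0, new interval: [2.547500, 2.780000]

After 2 iteration(s), the approximation is c_2 = 2.547500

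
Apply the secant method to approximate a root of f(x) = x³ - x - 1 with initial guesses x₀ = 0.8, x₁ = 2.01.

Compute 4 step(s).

f(x) = x³ - x - 1
x₀ = 0.8, x₁ = 2.01

Secant formula: x_{n+1} = x_n - f(x_n)(x_n - x_{n-1})/(f(x_n) - f(x_{n-1}))

Iteration 1:
  f(0.800000) = -1.288000
  f(2.010000) = 5.110601
  x_2 = 2.010000 - 5.110601×(2.010000 - 0.800000)/(5.110601 - (-1.288000))
       = 1.043566
Iteration 2:
  f(2.010000) = 5.110601
  f(1.043566) = -0.907092
  x_3 = 1.043566 - (-0.907092)×(1.043566 - 2.010000)/(-0.907092 - 5.110601)
       = 1.189244
Iteration 3:
  f(1.043566) = -0.907092
  f(1.189244) = -0.507296
  x_4 = 1.189244 - (-0.507296)×(1.189244 - 1.043566)/(-0.507296 - (-0.907092))
       = 1.374092
Iteration 4:
  f(1.189244) = -0.507296
  f(1.374092) = 0.220372
  x_5 = 1.374092 - 0.220372×(1.374092 - 1.189244)/(0.220372 - (-0.507296))
       = 1.318111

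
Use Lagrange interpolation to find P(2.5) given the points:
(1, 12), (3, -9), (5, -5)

Lagrange interpolation formula:
P(x) = Σ yᵢ × Lᵢ(x)
where Lᵢ(x) = Π_{j≠i} (x - xⱼ)/(xᵢ - xⱼ)

L_0(2.5) = (2.5 - 3)/(1 - 3) × (2.5 - 5)/(1 - 5) = 0.156250
L_1(2.5) = (2.5 - 1)/(3 - 1) × (2.5 - 5)/(3 - 5) = 0.937500
L_2(2.5) = (2.5 - 1)/(5 - 1) × (2.5 - 3)/(5 - 3) = -0.093750

P(2.5) = 12×L_0(2.5) + (-9)×L_1(2.5) + (-5)×L_2(2.5)
P(2.5) = -6.093750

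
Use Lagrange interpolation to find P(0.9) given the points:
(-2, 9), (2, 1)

Lagrange interpolation formula:
P(x) = Σ yᵢ × Lᵢ(x)
where Lᵢ(x) = Π_{j≠i} (x - xⱼ)/(xᵢ - xⱼ)

L_0(0.9) = (0.9 - 2)/(-2 - 2) = 0.275000
L_1(0.9) = (0.9 - (-2))/(2 - (-2)) = 0.725000

P(0.9) = 9×L_0(0.9) + 1×L_1(0.9)
P(0.9) = 3.200000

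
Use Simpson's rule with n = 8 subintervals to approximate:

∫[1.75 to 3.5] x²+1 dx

f(x) = x²+1
a = 1.75, b = 3.5, n = 8
h = (b - a)/n = 0.218750

Simpson's rule: (h/3)[f(x₀) + 4f(x₁) + 2f(x₂) + ... + f(xₙ)]

x_0 = 1.7500, f(x_0) = 4.062500, coefficient = 1
x_1 = 1.9688, f(x_1) = 4.875977, coefficient = 4
x_2 = 2.1875, f(x_2) = 5.785156, coefficient = 2
x_3 = 2.4062, f(x_3) = 6.790039, coefficient = 4
x_4 = 2.6250, f(x_4) = 7.890625, coefficient = 2
x_5 = 2.8438, f(x_5) = 9.086914, coefficient = 4
x_6 = 3.0625, f(x_6) = 10.378906, coefficient = 2
x_7 = 3.2812, f(x_7) = 11.766602, coefficient = 4
x_8 = 3.5000, f(x_8) = 13.250000, coefficient = 1

I ≈ (0.218750/3) × 195.500000 = 14.255208
Exact value: 14.255208
Error: 0.000000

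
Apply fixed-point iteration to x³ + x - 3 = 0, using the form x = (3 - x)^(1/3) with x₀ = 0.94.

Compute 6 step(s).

Equation: x³ + x - 3 = 0
Fixed-point form: x = (3 - x)^(1/3)
x₀ = 0.94

x_1 = g(0.940000) = 1.272396
x_2 = g(1.272396) = 1.199908
x_3 = g(1.199908) = 1.216461
x_4 = g(1.216461) = 1.212721
x_5 = g(1.212721) = 1.213568
x_6 = g(1.213568) = 1.213376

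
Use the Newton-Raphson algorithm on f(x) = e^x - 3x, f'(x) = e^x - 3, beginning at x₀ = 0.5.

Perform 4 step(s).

f(x) = e^x - 3x
f'(x) = e^x - 3
x₀ = 0.5

Newton-Raphson formula: x_{n+1} = x_n - f(x_n)/f'(x_n)

Iteration 1:
  f(0.500000) = 0.148721
  f'(0.500000) = -1.351279
  x_1 = 0.500000 - 0.148721/(-1.351279) = 0.610060
Iteration 2:
  f(0.610060) = 0.010362
  f'(0.610060) = -1.159459
  x_2 = 0.610060 - 0.010362/(-1.159459) = 0.618997
Iteration 3:
  f(0.618997) = 0.000074
  f'(0.618997) = -1.142936
  x_3 = 0.618997 - 0.000074/(-1.142936) = 0.619061
Iteration 4:
  f(0.619061) = 0.000000
  f'(0.619061) = -1.142816
  x_4 = 0.619061 - 0.000000/(-1.142816) = 0.619061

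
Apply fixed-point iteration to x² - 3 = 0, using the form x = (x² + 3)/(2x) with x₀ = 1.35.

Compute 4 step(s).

Equation: x² - 3 = 0
Fixed-point form: x = (x² + 3)/(2x)
x₀ = 1.35

x_1 = g(1.350000) = 1.786111
x_2 = g(1.786111) = 1.732869
x_3 = g(1.732869) = 1.732051
x_4 = g(1.732051) = 1.732051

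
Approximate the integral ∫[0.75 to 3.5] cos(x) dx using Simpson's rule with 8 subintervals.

f(x) = cos(x)
a = 0.75, b = 3.5, n = 8
h = (b - a)/n = 0.343750

Simpson's rule: (h/3)[f(x₀) + 4f(x₁) + 2f(x₂) + ... + f(xₙ)]

x_0 = 0.7500, f(x_0) = 0.731689, coefficient = 1
x_1 = 1.0938, f(x_1) = 0.459157, coefficient = 4
x_2 = 1.4375, f(x_2) = 0.132902, coefficient = 2
x_3 = 1.7812, f(x_3) = -0.208904, coefficient = 4
x_4 = 2.1250, f(x_4) = -0.526266, coefficient = 2
x_5 = 2.4688, f(x_5) = -0.782053, coefficient = 4
x_6 = 2.8125, f(x_6) = -0.946336, coefficient = 2
x_7 = 3.1562, f(x_7) = -0.999893, coefficient = 4
x_8 = 3.5000, f(x_8) = -0.936457, coefficient = 1

I ≈ (0.343750/3) × -9.010937 = -1.032503
Exact value: -1.032422
Error: 0.000081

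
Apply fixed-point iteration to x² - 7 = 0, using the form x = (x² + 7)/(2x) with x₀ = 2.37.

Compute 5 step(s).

Equation: x² - 7 = 0
Fixed-point form: x = (x² + 7)/(2x)
x₀ = 2.37

x_1 = g(2.370000) = 2.661793
x_2 = g(2.661793) = 2.645800
x_3 = g(2.645800) = 2.645751
x_4 = g(2.645751) = 2.645751
x_5 = g(2.645751) = 2.645751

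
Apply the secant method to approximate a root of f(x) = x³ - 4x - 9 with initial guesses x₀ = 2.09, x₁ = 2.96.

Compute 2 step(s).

f(x) = x³ - 4x - 9
x₀ = 2.09, x₁ = 2.96

Secant formula: x_{n+1} = x_n - f(x_n)(x_n - x_{n-1})/(f(x_n) - f(x_{n-1}))

Iteration 1:
  f(2.090000) = -8.230671
  f(2.960000) = 5.094336
  x_2 = 2.960000 - 5.094336×(2.960000 - 2.090000)/(5.094336 - (-8.230671))
       = 2.627387
Iteration 2:
  f(2.960000) = 5.094336
  f(2.627387) = -1.372271
  x_3 = 2.627387 - (-1.372271)×(2.627387 - 2.960000)/(-1.372271 - 5.094336)
       = 2.697970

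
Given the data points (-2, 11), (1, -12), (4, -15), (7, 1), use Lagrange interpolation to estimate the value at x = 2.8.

Lagrange interpolation formula:
P(x) = Σ yᵢ × Lᵢ(x)
where Lᵢ(x) = Π_{j≠i} (x - xⱼ)/(xᵢ - xⱼ)

L_0(2.8) = (2.8 - 1)/(-2 - 1) × (2.8 - 4)/(-2 - 4) × (2.8 - 7)/(-2 - 7) = -0.056000
L_1(2.8) = (2.8 - (-2))/(1 - (-2)) × (2.8 - 4)/(1 - 4) × (2.8 - 7)/(1 - 7) = 0.448000
L_2(2.8) = (2.8 - (-2))/(4 - (-2)) × (2.8 - 1)/(4 - 1) × (2.8 - 7)/(4 - 7) = 0.672000
L_3(2.8) = (2.8 - (-2))/(7 - (-2)) × (2.8 - 1)/(7 - 1) × (2.8 - 4)/(7 - 4) = -0.064000

P(2.8) = 11×L_0(2.8) + (-12)×L_1(2.8) + (-15)×L_2(2.8) + 1×L_3(2.8)
P(2.8) = -16.136000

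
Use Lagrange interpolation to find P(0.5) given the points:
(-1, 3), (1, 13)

Lagrange interpolation formula:
P(x) = Σ yᵢ × Lᵢ(x)
where Lᵢ(x) = Π_{j≠i} (x - xⱼ)/(xᵢ - xⱼ)

L_0(0.5) = (0.5 - 1)/(-1 - 1) = 0.250000
L_1(0.5) = (0.5 - (-1))/(1 - (-1)) = 0.750000

P(0.5) = 3×L_0(0.5) + 13×L_1(0.5)
P(0.5) = 10.500000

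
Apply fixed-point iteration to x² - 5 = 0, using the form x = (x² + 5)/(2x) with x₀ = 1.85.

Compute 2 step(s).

Equation: x² - 5 = 0
Fixed-point form: x = (x² + 5)/(2x)
x₀ = 1.85

x_1 = g(1.850000) = 2.276351
x_2 = g(2.276351) = 2.236424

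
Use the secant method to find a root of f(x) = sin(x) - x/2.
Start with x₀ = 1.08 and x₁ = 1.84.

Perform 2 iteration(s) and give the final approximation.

f(x) = sin(x) - x/2
x₀ = 1.08, x₁ = 1.84

Secant formula: x_{n+1} = x_n - f(x_n)(x_n - x_{n-1})/(f(x_n) - f(x_{n-1}))

Iteration 1:
  f(1.080000) = 0.341958
  f(1.840000) = 0.043983
  x_2 = 1.840000 - 0.043983×(1.840000 - 1.080000)/(0.043983 - 0.341958)
       = 1.952181
Iteration 2:
  f(1.840000) = 0.043983
  f(1.952181) = -0.047940
  x_3 = 1.952181 - (-0.047940)×(1.952181 - 1.840000)/(-0.047940 - 0.043983)
       = 1.893676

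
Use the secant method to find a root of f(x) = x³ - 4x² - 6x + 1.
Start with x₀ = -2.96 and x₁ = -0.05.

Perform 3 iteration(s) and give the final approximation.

f(x) = x³ - 4x² - 6x + 1
x₀ = -2.96, x₁ = -0.05

Secant formula: x_{n+1} = x_n - f(x_n)(x_n - x_{n-1})/(f(x_n) - f(x_{n-1}))

Iteration 1:
  f(-2.960000) = -42.220736
  f(-0.050000) = 1.289875
  x_2 = -0.050000 - 1.289875×(-0.050000 - (-2.960000))/(1.289875 - (-42.220736))
       = -0.136267
Iteration 2:
  f(-0.050000) = 1.289875
  f(-0.136267) = 1.740798
  x_3 = -0.136267 - 1.740798×(-0.136267 - (-0.050000))/(1.740798 - 1.289875)
       = 0.196769
Iteration 3:
  f(-0.136267) = 1.740798
  f(0.196769) = -0.327869
  x_4 = 0.196769 - (-0.327869)×(0.196769 - (-0.136267))/(-0.327869 - 1.740798)
       = 0.143985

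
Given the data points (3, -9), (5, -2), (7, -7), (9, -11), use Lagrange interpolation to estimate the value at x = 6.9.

Lagrange interpolation formula:
P(x) = Σ yᵢ × Lᵢ(x)
where Lᵢ(x) = Π_{j≠i} (x - xⱼ)/(xᵢ - xⱼ)

L_0(6.9) = (6.9 - 5)/(3 - 5) × (6.9 - 7)/(3 - 7) × (6.9 - 9)/(3 - 9) = -0.008312
L_1(6.9) = (6.9 - 3)/(5 - 3) × (6.9 - 7)/(5 - 7) × (6.9 - 9)/(5 - 9) = 0.051187
L_2(6.9) = (6.9 - 3)/(7 - 3) × (6.9 - 5)/(7 - 5) × (6.9 - 9)/(7 - 9) = 0.972563
L_3(6.9) = (6.9 - 3)/(9 - 3) × (6.9 - 5)/(9 - 5) × (6.9 - 7)/(9 - 7) = -0.015437

P(6.9) = (-9)×L_0(6.9) + (-2)×L_1(6.9) + (-7)×L_2(6.9) + (-11)×L_3(6.9)
P(6.9) = -6.665688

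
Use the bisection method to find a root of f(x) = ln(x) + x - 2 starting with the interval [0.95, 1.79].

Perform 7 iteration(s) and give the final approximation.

f(x) = ln(x) + x - 2
Initial interval: [0.95, 1.79]

Iteration 1:
  c_1 = (0.950000 + 1.790000)/2 = 1.370000
  f(c_1) = f(1.370000) = -0.315189
  f(a) × f(c) ≥ 0, new interval: [1.370000, 1.790000]
Iteration 2:
  c_2 = (1.370000 + 1.790000)/2 = 1.580000
  f(c_2) = f(1.580000) = 0.037425
  f(a) × f(c) < 0, new interval: [1.370000, 1.580000]
Iteration 3:
  c_3 = (1.370000 + 1.580000)/2 = 1.475000
  f(c_3) = f(1.475000) = -0.136342
  f(a) × f(c) ≥ 0, new interval: [1.475000, 1.580000]
Iteration 4:
  c_4 = (1.475000 + 1.580000)/2 = 1.527500
  f(c_4) = f(1.527500) = -0.048868
  f(a) × f(c) ≥ 0, new interval: [1.527500, 1.580000]
Iteration 5:
  c_5 = (1.527500 + 1.580000)/2 = 1.553750
  f(c_5) = f(1.553750) = -0.005579
  f(a) × f(c) ≥ 0, new interval: [1.553750, 1.580000]
Iteration 6:
  c_6 = (1.553750 + 1.580000)/2 = 1.566875
  f(c_6) = f(1.566875) = 0.015958
  f(a) × f(c) < 0, new interval: [1.553750, 1.566875]
Iteration 7:
  c_7 = (1.553750 + 1.566875)/2 = 1.560312
  f(c_7) = f(1.560312) = 0.005199
  f(a) × f(c) < 0, new interval: [1.553750, 1.560312]

After 7 iteration(s), the approximation is c_7 = 1.560312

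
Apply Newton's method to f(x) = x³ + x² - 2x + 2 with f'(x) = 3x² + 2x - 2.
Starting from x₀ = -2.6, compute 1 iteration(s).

f(x) = x³ + x² - 2x + 2
f'(x) = 3x² + 2x - 2
x₀ = -2.6

Newton-Raphson formula: x_{n+1} = x_n - f(x_n)/f'(x_n)

Iteration 1:
  f(-2.600000) = -3.616000
  f'(-2.600000) = 13.080000
  x_1 = -2.600000 - (-3.616000)/13.080000 = -2.323547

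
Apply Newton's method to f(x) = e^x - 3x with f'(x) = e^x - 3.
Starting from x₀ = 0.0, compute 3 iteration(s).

f(x) = e^x - 3x
f'(x) = e^x - 3
x₀ = 0.0

Newton-Raphson formula: x_{n+1} = x_n - f(x_n)/f'(x_n)

Iteration 1:
  f(0.000000) = 1.000000
  f'(0.000000) = -2.000000
  x_1 = 0.000000 - 1.000000/(-2.000000) = 0.500000
Iteration 2:
  f(0.500000) = 0.148721
  f'(0.500000) = -1.351279
  x_2 = 0.500000 - 0.148721/(-1.351279) = 0.610060
Iteration 3:
  f(0.610060) = 0.010362
  f'(0.610060) = -1.159459
  x_3 = 0.610060 - 0.010362/(-1.159459) = 0.618997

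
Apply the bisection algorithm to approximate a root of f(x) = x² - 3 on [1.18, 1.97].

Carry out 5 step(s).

f(x) = x² - 3
Initial interval: [1.18, 1.97]

Iteration 1:
  c_1 = (1.180000 + 1.970000)/2 = 1.575000
  f(c_1) = f(1.575000) = -0.519375
  f(a) × f(c) ≥ 0, new interval: [1.575000, 1.970000]
Iteration 2:
  c_2 = (1.575000 + 1.970000)/2 = 1.772500
  f(c_2) = f(1.772500) = 0.141756
  f(a) × f(c) < 0, new interval: [1.575000, 1.772500]
Iteration 3:
  c_3 = (1.575000 + 1.772500)/2 = 1.673750
  f(c_3) = f(1.673750) = -0.198561
  f(a) × f(c) ≥ 0, new interval: [1.673750, 1.772500]
Iteration 4:
  c_4 = (1.673750 + 1.772500)/2 = 1.723125
  f(c_4) = f(1.723125) = -0.030840
  f(a) × f(c) ≥ 0, new interval: [1.723125, 1.772500]
Iteration 5:
  c_5 = (1.723125 + 1.772500)/2 = 1.747812
  f(c_5) = f(1.747812) = 0.054849
  f(a) × f(c) < 0, new interval: [1.723125, 1.747812]

After 5 iteration(s), the approximation is c_5 = 1.747812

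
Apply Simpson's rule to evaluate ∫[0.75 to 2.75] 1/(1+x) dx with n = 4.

f(x) = 1/(1+x)
a = 0.75, b = 2.75, n = 4
h = (b - a)/n = 0.500000

Simpson's rule: (h/3)[f(x₀) + 4f(x₁) + 2f(x₂) + ... + f(xₙ)]

x_0 = 0.7500, f(x_0) = 0.571429, coefficient = 1
x_1 = 1.2500, f(x_1) = 0.444444, coefficient = 4
x_2 = 1.7500, f(x_2) = 0.363636, coefficient = 2
x_3 = 2.2500, f(x_3) = 0.307692, coefficient = 4
x_4 = 2.7500, f(x_4) = 0.266667, coefficient = 1

I ≈ (0.500000/3) × 4.573915 = 0.762319
Exact value: 0.762140
Error: 0.000179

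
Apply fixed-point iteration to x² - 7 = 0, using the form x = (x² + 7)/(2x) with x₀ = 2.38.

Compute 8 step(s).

Equation: x² - 7 = 0
Fixed-point form: x = (x² + 7)/(2x)
x₀ = 2.38

x_1 = g(2.380000) = 2.660588
x_2 = g(2.660588) = 2.645793
x_3 = g(2.645793) = 2.645751
x_4 = g(2.645751) = 2.645751
x_5 = g(2.645751) = 2.645751
x_6 = g(2.645751) = 2.645751
x_7 = g(2.645751) = 2.645751
x_8 = g(2.645751) = 2.645751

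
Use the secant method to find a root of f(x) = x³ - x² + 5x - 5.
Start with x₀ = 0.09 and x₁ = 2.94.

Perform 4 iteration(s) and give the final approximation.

f(x) = x³ - x² + 5x - 5
x₀ = 0.09, x₁ = 2.94

Secant formula: x_{n+1} = x_n - f(x_n)(x_n - x_{n-1})/(f(x_n) - f(x_{n-1}))

Iteration 1:
  f(0.090000) = -4.557371
  f(2.940000) = 26.468584
  x_2 = 2.940000 - 26.468584×(2.940000 - 0.090000)/(26.468584 - (-4.557371))
       = 0.508634
Iteration 2:
  f(2.940000) = 26.468584
  f(0.508634) = -2.583952
  x_3 = 0.508634 - (-2.583952)×(0.508634 - 2.940000)/(-2.583952 - 26.468584)
       = 0.724881
Iteration 3:
  f(0.508634) = -2.583952
  f(0.724881) = -1.520157
  x_4 = 0.724881 - (-1.520157)×(0.724881 - 0.508634)/(-1.520157 - (-2.583952))
       = 1.033897
Iteration 4:
  f(0.724881) = -1.520157
  f(1.033897) = 0.205720
  x_5 = 1.033897 - 0.205720×(1.033897 - 0.724881)/(0.205720 - (-1.520157))
       = 0.997063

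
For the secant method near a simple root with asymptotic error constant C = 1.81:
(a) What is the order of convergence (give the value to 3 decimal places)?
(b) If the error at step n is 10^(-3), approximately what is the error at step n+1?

(a) Secant method has superlinear convergence with order φ = (1+√5)/2 ≈ 1.618.
    This means |e_{n+1}| ≈ C|e_n|^1.618.

(b) With |e_n| = 10^(-3) and C = 1.81:
    |e_{n+1}| ≈ 1.81 × (10^(-3))^1.618 = 1.81 × 10^(-4.85)

(a) ≈ 1.618 (golden ratio); (b) |e_{n+1}| ≈ 2.533e-05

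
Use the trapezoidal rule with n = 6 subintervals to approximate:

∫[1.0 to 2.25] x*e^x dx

f(x) = x*e^x
a = 1.0, b = 2.25, n = 6
h = (b - a)/n = 0.208333

Trapezoidal rule: (h/2)[f(x₀) + 2f(x₁) + 2f(x₂) + ... + f(xₙ)]

x_0 = 1.0000, f(x_0) = 2.718282, coefficient = 1
x_1 = 1.2083, f(x_1) = 4.045379, coefficient = 2
x_2 = 1.4167, f(x_2) = 5.841417, coefficient = 2
x_3 = 1.6250, f(x_3) = 8.252431, coefficient = 2
x_4 = 1.8333, f(x_4) = 11.466952, coefficient = 2
x_5 = 2.0417, f(x_5) = 15.727852, coefficient = 2
x_6 = 2.2500, f(x_6) = 21.347406, coefficient = 1

I ≈ (0.208333/2) × 114.733748 = 11.951432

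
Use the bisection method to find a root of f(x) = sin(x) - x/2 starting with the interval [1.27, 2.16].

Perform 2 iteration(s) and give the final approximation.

f(x) = sin(x) - x/2
Initial interval: [1.27, 2.16]

Iteration 1:
  c_1 = (1.270000 + 2.160000)/2 = 1.715000
  f(c_1) = f(1.715000) = 0.132121
  f(a) × f(c) ≥ 0, new interval: [1.715000, 2.160000]
Iteration 2:
  c_2 = (1.715000 + 2.160000)/2 = 1.937500
  f(c_2) = f(1.937500) = -0.035236
  f(a) × f(c) < 0, new interval: [1.715000, 1.937500]

After 2 iteration(s), the approximation is c_2 = 1.937500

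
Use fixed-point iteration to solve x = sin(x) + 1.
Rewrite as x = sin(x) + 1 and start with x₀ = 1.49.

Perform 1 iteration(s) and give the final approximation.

Equation: x = sin(x) + 1
Fixed-point form: x = sin(x) + 1
x₀ = 1.49

x_1 = g(1.490000) = 1.996738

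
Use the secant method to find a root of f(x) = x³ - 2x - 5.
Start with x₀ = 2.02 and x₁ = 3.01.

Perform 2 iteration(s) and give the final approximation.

f(x) = x³ - 2x - 5
x₀ = 2.02, x₁ = 3.01

Secant formula: x_{n+1} = x_n - f(x_n)(x_n - x_{n-1})/(f(x_n) - f(x_{n-1}))

Iteration 1:
  f(2.020000) = -0.797592
  f(3.010000) = 16.250901
  x_2 = 3.010000 - 16.250901×(3.010000 - 2.020000)/(16.250901 - (-0.797592))
       = 2.066316
Iteration 2:
  f(3.010000) = 16.250901
  f(2.066316) = -0.310163
  x_3 = 2.066316 - (-0.310163)×(2.066316 - 3.010000)/(-0.310163 - 16.250901)
       = 2.083990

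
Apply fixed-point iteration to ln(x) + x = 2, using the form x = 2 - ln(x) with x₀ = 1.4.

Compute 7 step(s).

Equation: ln(x) + x = 2
Fixed-point form: x = 2 - ln(x)
x₀ = 1.4

x_1 = g(1.400000) = 1.663528
x_2 = g(1.663528) = 1.491059
x_3 = g(1.491059) = 1.600513
x_4 = g(1.600513) = 1.529676
x_5 = g(1.529676) = 1.574944
x_6 = g(1.574944) = 1.545780
x_7 = g(1.545780) = 1.564471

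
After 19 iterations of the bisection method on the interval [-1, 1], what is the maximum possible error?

Bisection error bound: |error| ≤ (b-a)/2^n
|error| ≤ (1 - (-1))/2^19 = 2/2^19
|error| ≤ 0.0000038147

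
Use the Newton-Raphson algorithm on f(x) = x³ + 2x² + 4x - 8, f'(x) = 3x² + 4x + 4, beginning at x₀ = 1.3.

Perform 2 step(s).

f(x) = x³ + 2x² + 4x - 8
f'(x) = 3x² + 4x + 4
x₀ = 1.3

Newton-Raphson formula: x_{n+1} = x_n - f(x_n)/f'(x_n)

Iteration 1:
  f(1.300000) = 2.777000
  f'(1.300000) = 14.270000
  x_1 = 1.300000 - 2.777000/14.270000 = 1.105396
Iteration 2:
  f(1.105396) = 0.216068
  f'(1.105396) = 12.087284
  x_2 = 1.105396 - 0.216068/12.087284 = 1.087520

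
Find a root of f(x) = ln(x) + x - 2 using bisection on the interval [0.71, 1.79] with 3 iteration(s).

f(x) = ln(x) + x - 2
Initial interval: [0.71, 1.79]

Iteration 1:
  c_1 = (0.710000 + 1.790000)/2 = 1.250000
  f(c_1) = f(1.250000) = -0.526856
  f(a) × f(c) ≥ 0, new interval: [1.250000, 1.790000]
Iteration 2:
  c_2 = (1.250000 + 1.790000)/2 = 1.520000
  f(c_2) = f(1.520000) = -0.061290
  f(a) × f(c) ≥ 0, new interval: [1.520000, 1.790000]
Iteration 3:
  c_3 = (1.520000 + 1.790000)/2 = 1.655000
  f(c_3) = f(1.655000) = 0.158801
  f(a) × f(c) < 0, new interval: [1.520000, 1.655000]

After 3 iteration(s), the approximation is c_3 = 1.655000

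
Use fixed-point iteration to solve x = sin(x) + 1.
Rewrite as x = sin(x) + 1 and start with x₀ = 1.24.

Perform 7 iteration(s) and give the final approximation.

Equation: x = sin(x) + 1
Fixed-point form: x = sin(x) + 1
x₀ = 1.24

x_1 = g(1.240000) = 1.945784
x_2 = g(1.945784) = 1.930512
x_3 = g(1.930512) = 1.935997
x_4 = g(1.935997) = 1.934052
x_5 = g(1.934052) = 1.934745
x_6 = g(1.934745) = 1.934499
x_7 = g(1.934499) = 1.934586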